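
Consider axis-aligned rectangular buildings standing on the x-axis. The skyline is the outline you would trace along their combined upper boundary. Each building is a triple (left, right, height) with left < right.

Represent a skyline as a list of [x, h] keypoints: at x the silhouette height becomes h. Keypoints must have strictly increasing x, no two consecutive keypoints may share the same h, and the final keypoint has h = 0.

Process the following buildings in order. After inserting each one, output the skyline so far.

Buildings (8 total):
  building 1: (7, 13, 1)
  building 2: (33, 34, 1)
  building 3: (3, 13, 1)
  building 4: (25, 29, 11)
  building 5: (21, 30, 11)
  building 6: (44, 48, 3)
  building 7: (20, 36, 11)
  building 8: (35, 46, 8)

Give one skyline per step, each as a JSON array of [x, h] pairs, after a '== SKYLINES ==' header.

== SKYLINES ==
[[7,1],[13,0]]
[[7,1],[13,0],[33,1],[34,0]]
[[3,1],[13,0],[33,1],[34,0]]
[[3,1],[13,0],[25,11],[29,0],[33,1],[34,0]]
[[3,1],[13,0],[21,11],[30,0],[33,1],[34,0]]
[[3,1],[13,0],[21,11],[30,0],[33,1],[34,0],[44,3],[48,0]]
[[3,1],[13,0],[20,11],[36,0],[44,3],[48,0]]
[[3,1],[13,0],[20,11],[36,8],[46,3],[48,0]]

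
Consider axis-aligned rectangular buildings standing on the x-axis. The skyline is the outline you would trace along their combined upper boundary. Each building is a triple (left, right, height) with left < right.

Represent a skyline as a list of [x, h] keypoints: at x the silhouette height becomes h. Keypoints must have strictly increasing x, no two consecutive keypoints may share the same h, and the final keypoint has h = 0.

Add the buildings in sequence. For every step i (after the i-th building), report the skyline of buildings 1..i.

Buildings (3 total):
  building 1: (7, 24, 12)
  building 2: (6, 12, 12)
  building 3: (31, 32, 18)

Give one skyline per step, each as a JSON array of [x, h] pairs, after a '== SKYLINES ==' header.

== SKYLINES ==
[[7,12],[24,0]]
[[6,12],[24,0]]
[[6,12],[24,0],[31,18],[32,0]]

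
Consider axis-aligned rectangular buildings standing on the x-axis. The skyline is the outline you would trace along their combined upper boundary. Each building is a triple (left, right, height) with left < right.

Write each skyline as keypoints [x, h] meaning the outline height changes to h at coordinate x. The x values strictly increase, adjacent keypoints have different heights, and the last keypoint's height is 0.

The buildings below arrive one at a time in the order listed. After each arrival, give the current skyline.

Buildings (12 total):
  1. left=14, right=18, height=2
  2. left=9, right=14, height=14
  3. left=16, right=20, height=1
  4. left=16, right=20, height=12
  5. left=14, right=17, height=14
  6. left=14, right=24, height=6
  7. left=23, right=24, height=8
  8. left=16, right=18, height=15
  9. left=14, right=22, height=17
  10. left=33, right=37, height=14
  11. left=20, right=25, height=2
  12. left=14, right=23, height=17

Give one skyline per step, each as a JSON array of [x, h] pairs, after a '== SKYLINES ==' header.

== SKYLINES ==
[[14,2],[18,0]]
[[9,14],[14,2],[18,0]]
[[9,14],[14,2],[18,1],[20,0]]
[[9,14],[14,2],[16,12],[20,0]]
[[9,14],[17,12],[20,0]]
[[9,14],[17,12],[20,6],[24,0]]
[[9,14],[17,12],[20,6],[23,8],[24,0]]
[[9,14],[16,15],[18,12],[20,6],[23,8],[24,0]]
[[9,14],[14,17],[22,6],[23,8],[24,0]]
[[9,14],[14,17],[22,6],[23,8],[24,0],[33,14],[37,0]]
[[9,14],[14,17],[22,6],[23,8],[24,2],[25,0],[33,14],[37,0]]
[[9,14],[14,17],[23,8],[24,2],[25,0],[33,14],[37,0]]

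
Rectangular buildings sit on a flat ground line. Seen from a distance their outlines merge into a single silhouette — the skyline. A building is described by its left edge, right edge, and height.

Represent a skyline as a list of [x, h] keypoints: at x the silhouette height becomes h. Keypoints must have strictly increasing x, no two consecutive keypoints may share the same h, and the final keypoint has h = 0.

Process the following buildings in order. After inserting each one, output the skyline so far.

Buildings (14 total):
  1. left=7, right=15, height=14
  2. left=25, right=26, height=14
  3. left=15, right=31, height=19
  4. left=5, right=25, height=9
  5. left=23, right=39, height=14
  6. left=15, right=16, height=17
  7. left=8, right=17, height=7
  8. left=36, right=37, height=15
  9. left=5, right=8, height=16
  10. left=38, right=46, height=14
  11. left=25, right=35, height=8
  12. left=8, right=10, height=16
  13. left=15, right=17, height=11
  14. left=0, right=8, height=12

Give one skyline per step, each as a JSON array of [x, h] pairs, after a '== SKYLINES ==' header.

== SKYLINES ==
[[7,14],[15,0]]
[[7,14],[15,0],[25,14],[26,0]]
[[7,14],[15,19],[31,0]]
[[5,9],[7,14],[15,19],[31,0]]
[[5,9],[7,14],[15,19],[31,14],[39,0]]
[[5,9],[7,14],[15,19],[31,14],[39,0]]
[[5,9],[7,14],[15,19],[31,14],[39,0]]
[[5,9],[7,14],[15,19],[31,14],[36,15],[37,14],[39,0]]
[[5,16],[8,14],[15,19],[31,14],[36,15],[37,14],[39,0]]
[[5,16],[8,14],[15,19],[31,14],[36,15],[37,14],[46,0]]
[[5,16],[8,14],[15,19],[31,14],[36,15],[37,14],[46,0]]
[[5,16],[10,14],[15,19],[31,14],[36,15],[37,14],[46,0]]
[[5,16],[10,14],[15,19],[31,14],[36,15],[37,14],[46,0]]
[[0,12],[5,16],[10,14],[15,19],[31,14],[36,15],[37,14],[46,0]]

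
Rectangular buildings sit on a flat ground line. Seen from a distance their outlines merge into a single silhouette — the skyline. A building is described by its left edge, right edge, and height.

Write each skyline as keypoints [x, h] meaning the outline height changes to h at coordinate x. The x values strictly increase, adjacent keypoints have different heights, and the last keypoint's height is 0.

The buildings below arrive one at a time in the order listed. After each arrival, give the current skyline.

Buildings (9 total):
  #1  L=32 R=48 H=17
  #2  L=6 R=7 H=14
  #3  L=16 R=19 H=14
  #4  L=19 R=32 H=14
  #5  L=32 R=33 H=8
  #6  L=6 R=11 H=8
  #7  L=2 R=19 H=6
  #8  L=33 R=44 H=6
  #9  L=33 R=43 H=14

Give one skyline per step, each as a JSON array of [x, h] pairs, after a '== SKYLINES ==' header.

== SKYLINES ==
[[32,17],[48,0]]
[[6,14],[7,0],[32,17],[48,0]]
[[6,14],[7,0],[16,14],[19,0],[32,17],[48,0]]
[[6,14],[7,0],[16,14],[32,17],[48,0]]
[[6,14],[7,0],[16,14],[32,17],[48,0]]
[[6,14],[7,8],[11,0],[16,14],[32,17],[48,0]]
[[2,6],[6,14],[7,8],[11,6],[16,14],[32,17],[48,0]]
[[2,6],[6,14],[7,8],[11,6],[16,14],[32,17],[48,0]]
[[2,6],[6,14],[7,8],[11,6],[16,14],[32,17],[48,0]]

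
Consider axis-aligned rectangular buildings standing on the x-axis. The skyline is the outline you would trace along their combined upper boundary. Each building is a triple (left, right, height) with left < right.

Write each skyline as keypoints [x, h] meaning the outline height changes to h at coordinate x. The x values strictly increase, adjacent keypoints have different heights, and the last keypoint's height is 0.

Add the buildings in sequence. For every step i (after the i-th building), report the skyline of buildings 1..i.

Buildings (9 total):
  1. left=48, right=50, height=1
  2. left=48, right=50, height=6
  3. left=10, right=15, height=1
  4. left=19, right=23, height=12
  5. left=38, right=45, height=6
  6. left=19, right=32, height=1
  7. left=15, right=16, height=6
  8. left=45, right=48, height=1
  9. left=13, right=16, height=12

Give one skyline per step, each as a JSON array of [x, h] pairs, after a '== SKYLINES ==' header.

== SKYLINES ==
[[48,1],[50,0]]
[[48,6],[50,0]]
[[10,1],[15,0],[48,6],[50,0]]
[[10,1],[15,0],[19,12],[23,0],[48,6],[50,0]]
[[10,1],[15,0],[19,12],[23,0],[38,6],[45,0],[48,6],[50,0]]
[[10,1],[15,0],[19,12],[23,1],[32,0],[38,6],[45,0],[48,6],[50,0]]
[[10,1],[15,6],[16,0],[19,12],[23,1],[32,0],[38,6],[45,0],[48,6],[50,0]]
[[10,1],[15,6],[16,0],[19,12],[23,1],[32,0],[38,6],[45,1],[48,6],[50,0]]
[[10,1],[13,12],[16,0],[19,12],[23,1],[32,0],[38,6],[45,1],[48,6],[50,0]]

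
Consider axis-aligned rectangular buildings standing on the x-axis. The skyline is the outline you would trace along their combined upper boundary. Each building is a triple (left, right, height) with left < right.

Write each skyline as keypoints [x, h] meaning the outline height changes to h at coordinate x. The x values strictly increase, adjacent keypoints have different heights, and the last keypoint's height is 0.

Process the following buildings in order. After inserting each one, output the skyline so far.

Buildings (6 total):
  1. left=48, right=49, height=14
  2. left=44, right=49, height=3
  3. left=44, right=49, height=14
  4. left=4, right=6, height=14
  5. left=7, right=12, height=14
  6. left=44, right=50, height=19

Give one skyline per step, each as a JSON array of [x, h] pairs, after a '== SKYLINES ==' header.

== SKYLINES ==
[[48,14],[49,0]]
[[44,3],[48,14],[49,0]]
[[44,14],[49,0]]
[[4,14],[6,0],[44,14],[49,0]]
[[4,14],[6,0],[7,14],[12,0],[44,14],[49,0]]
[[4,14],[6,0],[7,14],[12,0],[44,19],[50,0]]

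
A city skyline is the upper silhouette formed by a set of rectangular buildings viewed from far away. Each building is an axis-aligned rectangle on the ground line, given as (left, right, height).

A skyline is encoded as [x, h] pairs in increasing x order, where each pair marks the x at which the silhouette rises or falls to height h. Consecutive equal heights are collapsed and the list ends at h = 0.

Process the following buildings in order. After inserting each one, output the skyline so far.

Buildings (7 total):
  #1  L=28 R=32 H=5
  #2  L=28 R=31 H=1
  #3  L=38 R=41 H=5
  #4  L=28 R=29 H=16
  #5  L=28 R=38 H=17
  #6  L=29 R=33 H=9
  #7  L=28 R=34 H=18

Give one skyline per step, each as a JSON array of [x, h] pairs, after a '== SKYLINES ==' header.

== SKYLINES ==
[[28,5],[32,0]]
[[28,5],[32,0]]
[[28,5],[32,0],[38,5],[41,0]]
[[28,16],[29,5],[32,0],[38,5],[41,0]]
[[28,17],[38,5],[41,0]]
[[28,17],[38,5],[41,0]]
[[28,18],[34,17],[38,5],[41,0]]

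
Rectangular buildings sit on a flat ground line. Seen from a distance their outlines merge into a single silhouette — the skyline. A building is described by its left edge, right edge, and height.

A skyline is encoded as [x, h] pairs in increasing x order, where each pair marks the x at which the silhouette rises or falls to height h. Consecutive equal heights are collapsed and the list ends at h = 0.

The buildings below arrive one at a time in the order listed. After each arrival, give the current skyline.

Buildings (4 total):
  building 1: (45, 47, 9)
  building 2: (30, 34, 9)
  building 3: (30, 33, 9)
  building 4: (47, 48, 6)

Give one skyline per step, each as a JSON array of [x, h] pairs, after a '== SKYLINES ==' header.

== SKYLINES ==
[[45,9],[47,0]]
[[30,9],[34,0],[45,9],[47,0]]
[[30,9],[34,0],[45,9],[47,0]]
[[30,9],[34,0],[45,9],[47,6],[48,0]]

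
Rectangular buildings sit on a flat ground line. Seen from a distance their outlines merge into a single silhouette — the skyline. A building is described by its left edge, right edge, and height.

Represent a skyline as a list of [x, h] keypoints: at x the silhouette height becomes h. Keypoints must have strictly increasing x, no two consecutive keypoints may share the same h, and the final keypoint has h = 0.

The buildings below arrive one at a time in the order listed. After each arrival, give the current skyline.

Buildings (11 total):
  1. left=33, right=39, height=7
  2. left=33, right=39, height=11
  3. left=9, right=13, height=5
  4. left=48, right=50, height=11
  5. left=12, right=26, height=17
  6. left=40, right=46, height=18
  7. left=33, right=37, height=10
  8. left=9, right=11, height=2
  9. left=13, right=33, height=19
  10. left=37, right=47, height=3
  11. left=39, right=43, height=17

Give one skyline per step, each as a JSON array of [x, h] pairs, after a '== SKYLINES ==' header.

== SKYLINES ==
[[33,7],[39,0]]
[[33,11],[39,0]]
[[9,5],[13,0],[33,11],[39,0]]
[[9,5],[13,0],[33,11],[39,0],[48,11],[50,0]]
[[9,5],[12,17],[26,0],[33,11],[39,0],[48,11],[50,0]]
[[9,5],[12,17],[26,0],[33,11],[39,0],[40,18],[46,0],[48,11],[50,0]]
[[9,5],[12,17],[26,0],[33,11],[39,0],[40,18],[46,0],[48,11],[50,0]]
[[9,5],[12,17],[26,0],[33,11],[39,0],[40,18],[46,0],[48,11],[50,0]]
[[9,5],[12,17],[13,19],[33,11],[39,0],[40,18],[46,0],[48,11],[50,0]]
[[9,5],[12,17],[13,19],[33,11],[39,3],[40,18],[46,3],[47,0],[48,11],[50,0]]
[[9,5],[12,17],[13,19],[33,11],[39,17],[40,18],[46,3],[47,0],[48,11],[50,0]]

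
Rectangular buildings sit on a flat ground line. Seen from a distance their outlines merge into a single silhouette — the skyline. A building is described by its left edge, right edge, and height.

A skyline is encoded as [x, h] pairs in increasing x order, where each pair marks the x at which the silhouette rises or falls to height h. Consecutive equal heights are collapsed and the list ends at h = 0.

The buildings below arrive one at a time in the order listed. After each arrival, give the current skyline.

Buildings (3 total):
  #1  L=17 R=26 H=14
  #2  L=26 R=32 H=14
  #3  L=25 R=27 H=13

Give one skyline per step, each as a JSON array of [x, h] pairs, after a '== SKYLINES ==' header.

== SKYLINES ==
[[17,14],[26,0]]
[[17,14],[32,0]]
[[17,14],[32,0]]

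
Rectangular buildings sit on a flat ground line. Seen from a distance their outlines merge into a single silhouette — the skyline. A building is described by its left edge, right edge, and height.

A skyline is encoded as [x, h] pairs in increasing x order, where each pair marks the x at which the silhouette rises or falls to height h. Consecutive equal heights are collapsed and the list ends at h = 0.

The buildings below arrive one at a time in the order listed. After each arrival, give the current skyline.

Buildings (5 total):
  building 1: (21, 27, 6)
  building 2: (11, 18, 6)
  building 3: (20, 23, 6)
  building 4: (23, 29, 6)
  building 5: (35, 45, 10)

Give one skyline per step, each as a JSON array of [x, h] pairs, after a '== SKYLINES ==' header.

== SKYLINES ==
[[21,6],[27,0]]
[[11,6],[18,0],[21,6],[27,0]]
[[11,6],[18,0],[20,6],[27,0]]
[[11,6],[18,0],[20,6],[29,0]]
[[11,6],[18,0],[20,6],[29,0],[35,10],[45,0]]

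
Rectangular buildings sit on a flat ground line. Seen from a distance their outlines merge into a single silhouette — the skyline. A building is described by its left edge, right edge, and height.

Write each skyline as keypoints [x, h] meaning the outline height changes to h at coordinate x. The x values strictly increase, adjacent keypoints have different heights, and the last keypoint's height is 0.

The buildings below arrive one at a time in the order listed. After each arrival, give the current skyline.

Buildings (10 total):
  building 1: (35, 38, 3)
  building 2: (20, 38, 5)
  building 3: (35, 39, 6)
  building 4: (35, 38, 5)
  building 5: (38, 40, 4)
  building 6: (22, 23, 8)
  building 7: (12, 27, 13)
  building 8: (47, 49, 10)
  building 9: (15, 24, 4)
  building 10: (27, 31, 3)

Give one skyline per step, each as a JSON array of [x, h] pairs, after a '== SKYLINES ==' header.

== SKYLINES ==
[[35,3],[38,0]]
[[20,5],[38,0]]
[[20,5],[35,6],[39,0]]
[[20,5],[35,6],[39,0]]
[[20,5],[35,6],[39,4],[40,0]]
[[20,5],[22,8],[23,5],[35,6],[39,4],[40,0]]
[[12,13],[27,5],[35,6],[39,4],[40,0]]
[[12,13],[27,5],[35,6],[39,4],[40,0],[47,10],[49,0]]
[[12,13],[27,5],[35,6],[39,4],[40,0],[47,10],[49,0]]
[[12,13],[27,5],[35,6],[39,4],[40,0],[47,10],[49,0]]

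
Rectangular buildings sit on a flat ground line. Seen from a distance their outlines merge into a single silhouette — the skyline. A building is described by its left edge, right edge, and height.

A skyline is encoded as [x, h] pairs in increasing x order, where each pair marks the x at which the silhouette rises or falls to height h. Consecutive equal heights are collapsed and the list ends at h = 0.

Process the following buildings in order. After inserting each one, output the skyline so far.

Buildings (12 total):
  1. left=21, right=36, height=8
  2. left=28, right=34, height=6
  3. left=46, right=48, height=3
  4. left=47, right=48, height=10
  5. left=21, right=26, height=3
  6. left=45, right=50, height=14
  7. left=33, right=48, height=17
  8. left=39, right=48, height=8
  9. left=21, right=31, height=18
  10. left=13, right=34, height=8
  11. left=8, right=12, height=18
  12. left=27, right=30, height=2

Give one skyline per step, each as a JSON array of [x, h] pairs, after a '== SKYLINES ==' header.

== SKYLINES ==
[[21,8],[36,0]]
[[21,8],[36,0]]
[[21,8],[36,0],[46,3],[48,0]]
[[21,8],[36,0],[46,3],[47,10],[48,0]]
[[21,8],[36,0],[46,3],[47,10],[48,0]]
[[21,8],[36,0],[45,14],[50,0]]
[[21,8],[33,17],[48,14],[50,0]]
[[21,8],[33,17],[48,14],[50,0]]
[[21,18],[31,8],[33,17],[48,14],[50,0]]
[[13,8],[21,18],[31,8],[33,17],[48,14],[50,0]]
[[8,18],[12,0],[13,8],[21,18],[31,8],[33,17],[48,14],[50,0]]
[[8,18],[12,0],[13,8],[21,18],[31,8],[33,17],[48,14],[50,0]]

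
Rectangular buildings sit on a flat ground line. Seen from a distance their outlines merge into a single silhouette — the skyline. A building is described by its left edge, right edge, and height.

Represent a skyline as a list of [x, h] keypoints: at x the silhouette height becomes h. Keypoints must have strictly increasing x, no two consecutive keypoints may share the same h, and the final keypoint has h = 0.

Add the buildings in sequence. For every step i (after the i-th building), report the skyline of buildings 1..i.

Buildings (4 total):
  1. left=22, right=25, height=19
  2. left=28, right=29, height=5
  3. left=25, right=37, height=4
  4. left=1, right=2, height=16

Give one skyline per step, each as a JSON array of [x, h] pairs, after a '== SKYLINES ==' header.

== SKYLINES ==
[[22,19],[25,0]]
[[22,19],[25,0],[28,5],[29,0]]
[[22,19],[25,4],[28,5],[29,4],[37,0]]
[[1,16],[2,0],[22,19],[25,4],[28,5],[29,4],[37,0]]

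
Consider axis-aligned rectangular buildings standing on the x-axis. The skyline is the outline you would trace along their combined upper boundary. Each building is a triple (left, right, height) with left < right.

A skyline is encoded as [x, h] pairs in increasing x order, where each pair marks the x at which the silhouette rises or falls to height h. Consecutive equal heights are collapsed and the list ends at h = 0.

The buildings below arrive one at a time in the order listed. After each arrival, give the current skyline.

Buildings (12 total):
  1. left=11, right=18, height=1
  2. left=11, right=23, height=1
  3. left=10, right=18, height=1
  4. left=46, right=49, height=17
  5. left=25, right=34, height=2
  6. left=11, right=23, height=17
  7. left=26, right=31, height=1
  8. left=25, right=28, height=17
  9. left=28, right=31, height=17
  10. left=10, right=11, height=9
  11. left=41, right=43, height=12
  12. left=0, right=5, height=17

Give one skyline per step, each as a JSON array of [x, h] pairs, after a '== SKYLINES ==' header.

== SKYLINES ==
[[11,1],[18,0]]
[[11,1],[23,0]]
[[10,1],[23,0]]
[[10,1],[23,0],[46,17],[49,0]]
[[10,1],[23,0],[25,2],[34,0],[46,17],[49,0]]
[[10,1],[11,17],[23,0],[25,2],[34,0],[46,17],[49,0]]
[[10,1],[11,17],[23,0],[25,2],[34,0],[46,17],[49,0]]
[[10,1],[11,17],[23,0],[25,17],[28,2],[34,0],[46,17],[49,0]]
[[10,1],[11,17],[23,0],[25,17],[31,2],[34,0],[46,17],[49,0]]
[[10,9],[11,17],[23,0],[25,17],[31,2],[34,0],[46,17],[49,0]]
[[10,9],[11,17],[23,0],[25,17],[31,2],[34,0],[41,12],[43,0],[46,17],[49,0]]
[[0,17],[5,0],[10,9],[11,17],[23,0],[25,17],[31,2],[34,0],[41,12],[43,0],[46,17],[49,0]]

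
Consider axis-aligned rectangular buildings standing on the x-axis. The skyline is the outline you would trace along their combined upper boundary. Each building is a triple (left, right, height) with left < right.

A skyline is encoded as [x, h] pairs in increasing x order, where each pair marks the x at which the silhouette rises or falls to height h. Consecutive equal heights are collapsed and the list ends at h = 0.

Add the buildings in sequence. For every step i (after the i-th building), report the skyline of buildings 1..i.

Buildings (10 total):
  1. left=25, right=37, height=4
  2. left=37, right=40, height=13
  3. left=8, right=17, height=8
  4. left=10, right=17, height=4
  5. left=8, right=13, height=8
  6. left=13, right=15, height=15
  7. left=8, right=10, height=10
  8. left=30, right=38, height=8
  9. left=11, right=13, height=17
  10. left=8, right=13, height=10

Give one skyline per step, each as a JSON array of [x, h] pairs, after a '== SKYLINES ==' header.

== SKYLINES ==
[[25,4],[37,0]]
[[25,4],[37,13],[40,0]]
[[8,8],[17,0],[25,4],[37,13],[40,0]]
[[8,8],[17,0],[25,4],[37,13],[40,0]]
[[8,8],[17,0],[25,4],[37,13],[40,0]]
[[8,8],[13,15],[15,8],[17,0],[25,4],[37,13],[40,0]]
[[8,10],[10,8],[13,15],[15,8],[17,0],[25,4],[37,13],[40,0]]
[[8,10],[10,8],[13,15],[15,8],[17,0],[25,4],[30,8],[37,13],[40,0]]
[[8,10],[10,8],[11,17],[13,15],[15,8],[17,0],[25,4],[30,8],[37,13],[40,0]]
[[8,10],[11,17],[13,15],[15,8],[17,0],[25,4],[30,8],[37,13],[40,0]]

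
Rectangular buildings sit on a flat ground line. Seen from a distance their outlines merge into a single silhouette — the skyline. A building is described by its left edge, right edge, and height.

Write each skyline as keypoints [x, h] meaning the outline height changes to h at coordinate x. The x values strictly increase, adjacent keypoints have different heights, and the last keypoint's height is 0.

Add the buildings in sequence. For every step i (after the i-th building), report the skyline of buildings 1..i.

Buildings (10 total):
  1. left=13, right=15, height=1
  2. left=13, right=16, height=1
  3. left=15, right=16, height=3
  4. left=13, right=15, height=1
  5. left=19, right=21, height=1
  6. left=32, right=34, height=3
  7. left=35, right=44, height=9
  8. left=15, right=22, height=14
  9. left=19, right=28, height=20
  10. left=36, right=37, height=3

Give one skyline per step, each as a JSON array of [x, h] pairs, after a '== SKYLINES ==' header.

== SKYLINES ==
[[13,1],[15,0]]
[[13,1],[16,0]]
[[13,1],[15,3],[16,0]]
[[13,1],[15,3],[16,0]]
[[13,1],[15,3],[16,0],[19,1],[21,0]]
[[13,1],[15,3],[16,0],[19,1],[21,0],[32,3],[34,0]]
[[13,1],[15,3],[16,0],[19,1],[21,0],[32,3],[34,0],[35,9],[44,0]]
[[13,1],[15,14],[22,0],[32,3],[34,0],[35,9],[44,0]]
[[13,1],[15,14],[19,20],[28,0],[32,3],[34,0],[35,9],[44,0]]
[[13,1],[15,14],[19,20],[28,0],[32,3],[34,0],[35,9],[44,0]]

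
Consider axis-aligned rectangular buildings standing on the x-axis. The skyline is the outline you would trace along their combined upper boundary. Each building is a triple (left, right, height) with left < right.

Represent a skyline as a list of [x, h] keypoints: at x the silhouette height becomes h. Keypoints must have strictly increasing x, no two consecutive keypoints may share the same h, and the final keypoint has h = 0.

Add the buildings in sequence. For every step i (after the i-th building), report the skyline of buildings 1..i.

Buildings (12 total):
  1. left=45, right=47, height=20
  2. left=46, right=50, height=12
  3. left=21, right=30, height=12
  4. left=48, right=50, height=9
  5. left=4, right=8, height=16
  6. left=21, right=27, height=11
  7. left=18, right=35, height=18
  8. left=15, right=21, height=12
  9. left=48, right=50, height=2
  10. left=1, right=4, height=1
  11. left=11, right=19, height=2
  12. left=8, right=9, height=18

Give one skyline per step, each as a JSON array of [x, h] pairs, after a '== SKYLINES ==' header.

== SKYLINES ==
[[45,20],[47,0]]
[[45,20],[47,12],[50,0]]
[[21,12],[30,0],[45,20],[47,12],[50,0]]
[[21,12],[30,0],[45,20],[47,12],[50,0]]
[[4,16],[8,0],[21,12],[30,0],[45,20],[47,12],[50,0]]
[[4,16],[8,0],[21,12],[30,0],[45,20],[47,12],[50,0]]
[[4,16],[8,0],[18,18],[35,0],[45,20],[47,12],[50,0]]
[[4,16],[8,0],[15,12],[18,18],[35,0],[45,20],[47,12],[50,0]]
[[4,16],[8,0],[15,12],[18,18],[35,0],[45,20],[47,12],[50,0]]
[[1,1],[4,16],[8,0],[15,12],[18,18],[35,0],[45,20],[47,12],[50,0]]
[[1,1],[4,16],[8,0],[11,2],[15,12],[18,18],[35,0],[45,20],[47,12],[50,0]]
[[1,1],[4,16],[8,18],[9,0],[11,2],[15,12],[18,18],[35,0],[45,20],[47,12],[50,0]]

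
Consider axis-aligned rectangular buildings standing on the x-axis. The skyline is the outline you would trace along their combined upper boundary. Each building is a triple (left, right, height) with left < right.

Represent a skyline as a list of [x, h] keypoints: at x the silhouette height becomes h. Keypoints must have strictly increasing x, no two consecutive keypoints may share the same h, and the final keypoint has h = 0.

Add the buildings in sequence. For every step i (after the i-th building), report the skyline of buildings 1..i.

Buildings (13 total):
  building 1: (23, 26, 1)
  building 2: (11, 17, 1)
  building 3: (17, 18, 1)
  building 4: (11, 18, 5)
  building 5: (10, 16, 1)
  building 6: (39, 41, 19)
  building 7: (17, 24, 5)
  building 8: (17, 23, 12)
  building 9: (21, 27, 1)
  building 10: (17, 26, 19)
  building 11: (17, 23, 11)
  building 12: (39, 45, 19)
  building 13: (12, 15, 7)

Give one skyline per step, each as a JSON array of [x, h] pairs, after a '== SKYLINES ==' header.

== SKYLINES ==
[[23,1],[26,0]]
[[11,1],[17,0],[23,1],[26,0]]
[[11,1],[18,0],[23,1],[26,0]]
[[11,5],[18,0],[23,1],[26,0]]
[[10,1],[11,5],[18,0],[23,1],[26,0]]
[[10,1],[11,5],[18,0],[23,1],[26,0],[39,19],[41,0]]
[[10,1],[11,5],[24,1],[26,0],[39,19],[41,0]]
[[10,1],[11,5],[17,12],[23,5],[24,1],[26,0],[39,19],[41,0]]
[[10,1],[11,5],[17,12],[23,5],[24,1],[27,0],[39,19],[41,0]]
[[10,1],[11,5],[17,19],[26,1],[27,0],[39,19],[41,0]]
[[10,1],[11,5],[17,19],[26,1],[27,0],[39,19],[41,0]]
[[10,1],[11,5],[17,19],[26,1],[27,0],[39,19],[45,0]]
[[10,1],[11,5],[12,7],[15,5],[17,19],[26,1],[27,0],[39,19],[45,0]]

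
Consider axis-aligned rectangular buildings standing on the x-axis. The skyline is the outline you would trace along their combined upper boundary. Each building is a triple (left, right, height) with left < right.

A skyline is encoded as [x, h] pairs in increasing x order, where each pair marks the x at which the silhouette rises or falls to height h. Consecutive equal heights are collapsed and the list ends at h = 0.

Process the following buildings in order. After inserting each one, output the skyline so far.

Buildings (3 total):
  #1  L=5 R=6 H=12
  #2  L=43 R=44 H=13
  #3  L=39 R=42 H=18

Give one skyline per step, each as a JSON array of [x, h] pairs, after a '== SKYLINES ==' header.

== SKYLINES ==
[[5,12],[6,0]]
[[5,12],[6,0],[43,13],[44,0]]
[[5,12],[6,0],[39,18],[42,0],[43,13],[44,0]]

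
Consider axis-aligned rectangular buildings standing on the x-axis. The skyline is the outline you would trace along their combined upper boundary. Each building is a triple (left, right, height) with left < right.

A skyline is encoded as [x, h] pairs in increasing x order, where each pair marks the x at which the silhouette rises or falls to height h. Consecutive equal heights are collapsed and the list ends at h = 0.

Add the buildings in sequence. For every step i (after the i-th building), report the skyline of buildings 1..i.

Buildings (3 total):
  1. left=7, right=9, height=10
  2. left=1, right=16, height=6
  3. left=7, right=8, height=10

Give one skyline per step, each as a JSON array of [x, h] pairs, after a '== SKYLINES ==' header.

== SKYLINES ==
[[7,10],[9,0]]
[[1,6],[7,10],[9,6],[16,0]]
[[1,6],[7,10],[9,6],[16,0]]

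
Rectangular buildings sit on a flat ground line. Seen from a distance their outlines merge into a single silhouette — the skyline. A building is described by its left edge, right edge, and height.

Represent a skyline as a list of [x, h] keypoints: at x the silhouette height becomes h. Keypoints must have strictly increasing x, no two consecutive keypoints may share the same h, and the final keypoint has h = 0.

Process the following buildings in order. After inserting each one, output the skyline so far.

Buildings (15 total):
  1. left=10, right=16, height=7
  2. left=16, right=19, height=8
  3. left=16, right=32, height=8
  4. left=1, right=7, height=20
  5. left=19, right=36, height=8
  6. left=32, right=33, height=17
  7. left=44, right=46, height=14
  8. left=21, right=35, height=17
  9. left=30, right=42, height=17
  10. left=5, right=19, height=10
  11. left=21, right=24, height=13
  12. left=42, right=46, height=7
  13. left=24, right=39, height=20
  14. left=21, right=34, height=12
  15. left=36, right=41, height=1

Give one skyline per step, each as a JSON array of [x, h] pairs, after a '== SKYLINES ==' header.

== SKYLINES ==
[[10,7],[16,0]]
[[10,7],[16,8],[19,0]]
[[10,7],[16,8],[32,0]]
[[1,20],[7,0],[10,7],[16,8],[32,0]]
[[1,20],[7,0],[10,7],[16,8],[36,0]]
[[1,20],[7,0],[10,7],[16,8],[32,17],[33,8],[36,0]]
[[1,20],[7,0],[10,7],[16,8],[32,17],[33,8],[36,0],[44,14],[46,0]]
[[1,20],[7,0],[10,7],[16,8],[21,17],[35,8],[36,0],[44,14],[46,0]]
[[1,20],[7,0],[10,7],[16,8],[21,17],[42,0],[44,14],[46,0]]
[[1,20],[7,10],[19,8],[21,17],[42,0],[44,14],[46,0]]
[[1,20],[7,10],[19,8],[21,17],[42,0],[44,14],[46,0]]
[[1,20],[7,10],[19,8],[21,17],[42,7],[44,14],[46,0]]
[[1,20],[7,10],[19,8],[21,17],[24,20],[39,17],[42,7],[44,14],[46,0]]
[[1,20],[7,10],[19,8],[21,17],[24,20],[39,17],[42,7],[44,14],[46,0]]
[[1,20],[7,10],[19,8],[21,17],[24,20],[39,17],[42,7],[44,14],[46,0]]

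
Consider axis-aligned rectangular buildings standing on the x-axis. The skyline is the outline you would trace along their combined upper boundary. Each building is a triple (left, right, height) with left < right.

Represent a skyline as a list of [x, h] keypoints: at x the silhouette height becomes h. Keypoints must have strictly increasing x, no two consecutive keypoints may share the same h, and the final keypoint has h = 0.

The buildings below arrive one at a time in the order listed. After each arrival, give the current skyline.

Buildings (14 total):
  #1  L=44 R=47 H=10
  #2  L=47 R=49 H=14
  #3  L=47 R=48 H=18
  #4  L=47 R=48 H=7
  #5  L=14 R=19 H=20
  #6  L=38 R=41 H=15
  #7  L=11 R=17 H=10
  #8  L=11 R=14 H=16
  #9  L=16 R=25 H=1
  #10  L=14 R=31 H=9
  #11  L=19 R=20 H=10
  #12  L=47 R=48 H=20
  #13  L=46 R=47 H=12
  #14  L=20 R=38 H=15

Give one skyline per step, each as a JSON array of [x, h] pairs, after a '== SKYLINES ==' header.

== SKYLINES ==
[[44,10],[47,0]]
[[44,10],[47,14],[49,0]]
[[44,10],[47,18],[48,14],[49,0]]
[[44,10],[47,18],[48,14],[49,0]]
[[14,20],[19,0],[44,10],[47,18],[48,14],[49,0]]
[[14,20],[19,0],[38,15],[41,0],[44,10],[47,18],[48,14],[49,0]]
[[11,10],[14,20],[19,0],[38,15],[41,0],[44,10],[47,18],[48,14],[49,0]]
[[11,16],[14,20],[19,0],[38,15],[41,0],[44,10],[47,18],[48,14],[49,0]]
[[11,16],[14,20],[19,1],[25,0],[38,15],[41,0],[44,10],[47,18],[48,14],[49,0]]
[[11,16],[14,20],[19,9],[31,0],[38,15],[41,0],[44,10],[47,18],[48,14],[49,0]]
[[11,16],[14,20],[19,10],[20,9],[31,0],[38,15],[41,0],[44,10],[47,18],[48,14],[49,0]]
[[11,16],[14,20],[19,10],[20,9],[31,0],[38,15],[41,0],[44,10],[47,20],[48,14],[49,0]]
[[11,16],[14,20],[19,10],[20,9],[31,0],[38,15],[41,0],[44,10],[46,12],[47,20],[48,14],[49,0]]
[[11,16],[14,20],[19,10],[20,15],[41,0],[44,10],[46,12],[47,20],[48,14],[49,0]]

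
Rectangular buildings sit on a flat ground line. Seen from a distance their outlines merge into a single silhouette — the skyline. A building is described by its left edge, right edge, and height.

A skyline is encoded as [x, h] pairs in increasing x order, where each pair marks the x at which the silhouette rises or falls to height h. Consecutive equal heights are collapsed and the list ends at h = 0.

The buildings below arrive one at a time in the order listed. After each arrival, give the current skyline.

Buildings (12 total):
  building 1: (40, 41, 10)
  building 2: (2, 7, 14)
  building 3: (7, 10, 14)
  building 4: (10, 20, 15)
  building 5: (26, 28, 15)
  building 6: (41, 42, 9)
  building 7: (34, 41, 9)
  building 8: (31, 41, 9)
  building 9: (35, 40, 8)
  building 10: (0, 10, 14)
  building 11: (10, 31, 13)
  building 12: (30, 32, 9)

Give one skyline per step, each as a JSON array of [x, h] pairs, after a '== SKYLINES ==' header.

== SKYLINES ==
[[40,10],[41,0]]
[[2,14],[7,0],[40,10],[41,0]]
[[2,14],[10,0],[40,10],[41,0]]
[[2,14],[10,15],[20,0],[40,10],[41,0]]
[[2,14],[10,15],[20,0],[26,15],[28,0],[40,10],[41,0]]
[[2,14],[10,15],[20,0],[26,15],[28,0],[40,10],[41,9],[42,0]]
[[2,14],[10,15],[20,0],[26,15],[28,0],[34,9],[40,10],[41,9],[42,0]]
[[2,14],[10,15],[20,0],[26,15],[28,0],[31,9],[40,10],[41,9],[42,0]]
[[2,14],[10,15],[20,0],[26,15],[28,0],[31,9],[40,10],[41,9],[42,0]]
[[0,14],[10,15],[20,0],[26,15],[28,0],[31,9],[40,10],[41,9],[42,0]]
[[0,14],[10,15],[20,13],[26,15],[28,13],[31,9],[40,10],[41,9],[42,0]]
[[0,14],[10,15],[20,13],[26,15],[28,13],[31,9],[40,10],[41,9],[42,0]]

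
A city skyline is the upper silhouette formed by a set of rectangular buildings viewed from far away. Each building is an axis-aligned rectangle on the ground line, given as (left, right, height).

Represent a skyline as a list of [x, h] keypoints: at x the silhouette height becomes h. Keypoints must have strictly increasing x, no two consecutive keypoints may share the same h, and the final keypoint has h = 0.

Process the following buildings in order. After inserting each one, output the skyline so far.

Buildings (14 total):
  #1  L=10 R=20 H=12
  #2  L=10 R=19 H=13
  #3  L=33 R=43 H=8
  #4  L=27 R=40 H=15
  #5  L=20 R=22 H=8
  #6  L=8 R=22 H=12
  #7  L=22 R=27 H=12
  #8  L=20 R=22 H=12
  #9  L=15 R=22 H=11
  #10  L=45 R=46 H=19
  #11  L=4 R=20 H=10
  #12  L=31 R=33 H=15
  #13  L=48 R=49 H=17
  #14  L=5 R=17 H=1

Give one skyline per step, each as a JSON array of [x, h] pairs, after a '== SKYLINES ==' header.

== SKYLINES ==
[[10,12],[20,0]]
[[10,13],[19,12],[20,0]]
[[10,13],[19,12],[20,0],[33,8],[43,0]]
[[10,13],[19,12],[20,0],[27,15],[40,8],[43,0]]
[[10,13],[19,12],[20,8],[22,0],[27,15],[40,8],[43,0]]
[[8,12],[10,13],[19,12],[22,0],[27,15],[40,8],[43,0]]
[[8,12],[10,13],[19,12],[27,15],[40,8],[43,0]]
[[8,12],[10,13],[19,12],[27,15],[40,8],[43,0]]
[[8,12],[10,13],[19,12],[27,15],[40,8],[43,0]]
[[8,12],[10,13],[19,12],[27,15],[40,8],[43,0],[45,19],[46,0]]
[[4,10],[8,12],[10,13],[19,12],[27,15],[40,8],[43,0],[45,19],[46,0]]
[[4,10],[8,12],[10,13],[19,12],[27,15],[40,8],[43,0],[45,19],[46,0]]
[[4,10],[8,12],[10,13],[19,12],[27,15],[40,8],[43,0],[45,19],[46,0],[48,17],[49,0]]
[[4,10],[8,12],[10,13],[19,12],[27,15],[40,8],[43,0],[45,19],[46,0],[48,17],[49,0]]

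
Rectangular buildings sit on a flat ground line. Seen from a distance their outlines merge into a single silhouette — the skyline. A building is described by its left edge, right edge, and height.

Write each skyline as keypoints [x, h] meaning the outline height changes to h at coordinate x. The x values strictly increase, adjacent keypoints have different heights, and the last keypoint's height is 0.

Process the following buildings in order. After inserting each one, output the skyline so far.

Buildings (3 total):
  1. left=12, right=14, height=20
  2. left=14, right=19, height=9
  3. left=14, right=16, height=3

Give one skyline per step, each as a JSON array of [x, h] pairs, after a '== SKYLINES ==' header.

== SKYLINES ==
[[12,20],[14,0]]
[[12,20],[14,9],[19,0]]
[[12,20],[14,9],[19,0]]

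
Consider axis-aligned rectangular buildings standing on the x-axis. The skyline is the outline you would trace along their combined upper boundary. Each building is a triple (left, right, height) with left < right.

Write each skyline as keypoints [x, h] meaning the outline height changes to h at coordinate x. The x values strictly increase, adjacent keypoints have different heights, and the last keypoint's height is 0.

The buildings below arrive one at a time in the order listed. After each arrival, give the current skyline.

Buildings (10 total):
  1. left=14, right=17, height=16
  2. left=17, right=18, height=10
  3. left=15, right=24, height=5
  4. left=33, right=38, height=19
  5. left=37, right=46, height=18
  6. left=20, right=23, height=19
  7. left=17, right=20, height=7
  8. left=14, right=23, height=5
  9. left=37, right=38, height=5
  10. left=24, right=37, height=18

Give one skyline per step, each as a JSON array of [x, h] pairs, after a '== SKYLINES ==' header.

== SKYLINES ==
[[14,16],[17,0]]
[[14,16],[17,10],[18,0]]
[[14,16],[17,10],[18,5],[24,0]]
[[14,16],[17,10],[18,5],[24,0],[33,19],[38,0]]
[[14,16],[17,10],[18,5],[24,0],[33,19],[38,18],[46,0]]
[[14,16],[17,10],[18,5],[20,19],[23,5],[24,0],[33,19],[38,18],[46,0]]
[[14,16],[17,10],[18,7],[20,19],[23,5],[24,0],[33,19],[38,18],[46,0]]
[[14,16],[17,10],[18,7],[20,19],[23,5],[24,0],[33,19],[38,18],[46,0]]
[[14,16],[17,10],[18,7],[20,19],[23,5],[24,0],[33,19],[38,18],[46,0]]
[[14,16],[17,10],[18,7],[20,19],[23,5],[24,18],[33,19],[38,18],[46,0]]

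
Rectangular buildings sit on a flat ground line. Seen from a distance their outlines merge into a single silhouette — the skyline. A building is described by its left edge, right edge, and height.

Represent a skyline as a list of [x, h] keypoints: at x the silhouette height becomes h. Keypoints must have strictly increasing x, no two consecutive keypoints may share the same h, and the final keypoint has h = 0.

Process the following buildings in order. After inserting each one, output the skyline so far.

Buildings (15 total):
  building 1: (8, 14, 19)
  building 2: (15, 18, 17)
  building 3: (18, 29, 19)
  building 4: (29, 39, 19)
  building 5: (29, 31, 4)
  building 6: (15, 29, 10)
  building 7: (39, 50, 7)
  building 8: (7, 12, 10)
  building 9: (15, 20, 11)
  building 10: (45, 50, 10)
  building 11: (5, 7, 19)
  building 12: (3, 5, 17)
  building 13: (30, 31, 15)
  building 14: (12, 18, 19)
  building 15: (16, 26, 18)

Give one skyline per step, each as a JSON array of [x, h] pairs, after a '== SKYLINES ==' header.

== SKYLINES ==
[[8,19],[14,0]]
[[8,19],[14,0],[15,17],[18,0]]
[[8,19],[14,0],[15,17],[18,19],[29,0]]
[[8,19],[14,0],[15,17],[18,19],[39,0]]
[[8,19],[14,0],[15,17],[18,19],[39,0]]
[[8,19],[14,0],[15,17],[18,19],[39,0]]
[[8,19],[14,0],[15,17],[18,19],[39,7],[50,0]]
[[7,10],[8,19],[14,0],[15,17],[18,19],[39,7],[50,0]]
[[7,10],[8,19],[14,0],[15,17],[18,19],[39,7],[50,0]]
[[7,10],[8,19],[14,0],[15,17],[18,19],[39,7],[45,10],[50,0]]
[[5,19],[7,10],[8,19],[14,0],[15,17],[18,19],[39,7],[45,10],[50,0]]
[[3,17],[5,19],[7,10],[8,19],[14,0],[15,17],[18,19],[39,7],[45,10],[50,0]]
[[3,17],[5,19],[7,10],[8,19],[14,0],[15,17],[18,19],[39,7],[45,10],[50,0]]
[[3,17],[5,19],[7,10],[8,19],[39,7],[45,10],[50,0]]
[[3,17],[5,19],[7,10],[8,19],[39,7],[45,10],[50,0]]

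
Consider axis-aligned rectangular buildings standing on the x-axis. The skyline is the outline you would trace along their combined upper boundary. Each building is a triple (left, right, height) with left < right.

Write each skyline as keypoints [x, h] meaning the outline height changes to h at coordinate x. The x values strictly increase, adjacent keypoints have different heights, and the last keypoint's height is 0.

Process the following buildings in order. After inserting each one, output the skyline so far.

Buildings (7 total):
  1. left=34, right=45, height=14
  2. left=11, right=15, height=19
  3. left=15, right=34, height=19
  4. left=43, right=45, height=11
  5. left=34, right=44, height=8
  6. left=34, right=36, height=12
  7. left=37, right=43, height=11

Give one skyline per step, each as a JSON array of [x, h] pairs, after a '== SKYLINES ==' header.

== SKYLINES ==
[[34,14],[45,0]]
[[11,19],[15,0],[34,14],[45,0]]
[[11,19],[34,14],[45,0]]
[[11,19],[34,14],[45,0]]
[[11,19],[34,14],[45,0]]
[[11,19],[34,14],[45,0]]
[[11,19],[34,14],[45,0]]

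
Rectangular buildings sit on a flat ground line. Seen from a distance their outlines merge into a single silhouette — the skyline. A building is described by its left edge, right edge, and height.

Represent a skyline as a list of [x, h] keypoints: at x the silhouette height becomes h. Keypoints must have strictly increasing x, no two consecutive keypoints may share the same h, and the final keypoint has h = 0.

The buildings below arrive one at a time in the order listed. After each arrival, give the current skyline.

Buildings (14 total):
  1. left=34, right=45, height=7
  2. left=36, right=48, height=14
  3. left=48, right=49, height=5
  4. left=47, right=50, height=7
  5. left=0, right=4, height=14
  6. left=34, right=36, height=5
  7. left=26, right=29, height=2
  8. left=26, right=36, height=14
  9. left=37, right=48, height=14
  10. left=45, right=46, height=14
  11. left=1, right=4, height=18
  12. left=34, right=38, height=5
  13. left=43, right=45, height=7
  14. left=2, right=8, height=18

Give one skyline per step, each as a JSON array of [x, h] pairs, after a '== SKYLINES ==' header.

== SKYLINES ==
[[34,7],[45,0]]
[[34,7],[36,14],[48,0]]
[[34,7],[36,14],[48,5],[49,0]]
[[34,7],[36,14],[48,7],[50,0]]
[[0,14],[4,0],[34,7],[36,14],[48,7],[50,0]]
[[0,14],[4,0],[34,7],[36,14],[48,7],[50,0]]
[[0,14],[4,0],[26,2],[29,0],[34,7],[36,14],[48,7],[50,0]]
[[0,14],[4,0],[26,14],[48,7],[50,0]]
[[0,14],[4,0],[26,14],[48,7],[50,0]]
[[0,14],[4,0],[26,14],[48,7],[50,0]]
[[0,14],[1,18],[4,0],[26,14],[48,7],[50,0]]
[[0,14],[1,18],[4,0],[26,14],[48,7],[50,0]]
[[0,14],[1,18],[4,0],[26,14],[48,7],[50,0]]
[[0,14],[1,18],[8,0],[26,14],[48,7],[50,0]]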